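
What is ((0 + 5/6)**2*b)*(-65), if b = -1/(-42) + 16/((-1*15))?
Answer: 23725/504 ≈ 47.073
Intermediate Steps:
b = -73/70 (b = -1*(-1/42) + 16/(-15) = 1/42 + 16*(-1/15) = 1/42 - 16/15 = -73/70 ≈ -1.0429)
((0 + 5/6)**2*b)*(-65) = ((0 + 5/6)**2*(-73/70))*(-65) = ((5/6)**2*(-73/70))*(-65) = ((25/36)*(-73/70))*(-65) = -365/504*(-65) = 23725/504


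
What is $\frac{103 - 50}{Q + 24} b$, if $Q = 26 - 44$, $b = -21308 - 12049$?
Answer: $- \frac{589307}{2} \approx -2.9465 \cdot 10^{5}$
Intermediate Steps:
$b = -33357$
$Q = -18$
$\frac{103 - 50}{Q + 24} b = \frac{103 - 50}{-18 + 24} \left(-33357\right) = \frac{53}{6} \left(-33357\right) = - \frac{589307}{2}$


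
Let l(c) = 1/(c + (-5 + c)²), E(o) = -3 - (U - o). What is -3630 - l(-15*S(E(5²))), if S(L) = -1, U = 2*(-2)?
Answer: -417451/115 ≈ -3630.0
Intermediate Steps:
U = -4
E(o) = 1 + o (E(o) = -3 - (-4 - o) = -3 + (4 + o) = 1 + o)
-3630 - l(-15*S(E(5²))) = -3630 - 1/(-15*(-1) + (-5 - 15*(-1))²) = -3630 - 1/(15 + (-5 + 15)²) = -3630 - 1/(15 + 10²) = -3630 - 1/(15 + 100) = -3630 - 1/115 = -417451/115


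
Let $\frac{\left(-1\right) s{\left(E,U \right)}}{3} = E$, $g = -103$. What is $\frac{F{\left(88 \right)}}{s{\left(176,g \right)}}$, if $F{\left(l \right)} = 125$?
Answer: $- \frac{125}{528} \approx -0.23674$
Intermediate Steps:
$s{\left(E,U \right)} = - 3 E$
$\frac{F{\left(88 \right)}}{s{\left(176,g \right)}} = \frac{125}{\left(-3\right) 176} = \frac{125}{-528} = 125 \left(- \frac{1}{528}\right) = - \frac{125}{528}$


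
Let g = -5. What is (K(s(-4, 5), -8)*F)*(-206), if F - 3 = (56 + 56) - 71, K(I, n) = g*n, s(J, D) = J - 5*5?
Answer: -362560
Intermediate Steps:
s(J, D) = -25 + J (s(J, D) = J - 25 = -25 + J)
K(I, n) = -5*n
F = 44 (F = 3 + ((56 + 56) - 71) = 3 + (112 - 71) = 3 + 41 = 44)
(K(s(-4, 5), -8)*F)*(-206) = (-5*(-8)*44)*(-206) = (40*44)*(-206) = 1760*(-206) = -362560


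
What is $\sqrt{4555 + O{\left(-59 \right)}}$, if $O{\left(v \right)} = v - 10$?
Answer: $\sqrt{4486} \approx 66.978$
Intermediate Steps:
$O{\left(v \right)} = -10 + v$
$\sqrt{4555 + O{\left(-59 \right)}} = \sqrt{4555 - 69} = \sqrt{4486}$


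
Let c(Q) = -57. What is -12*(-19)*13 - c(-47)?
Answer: 3021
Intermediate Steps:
-12*(-19)*13 - c(-47) = -12*(-19)*13 - 1*(-57) = 228*13 + 57 = 2964 + 57 = 3021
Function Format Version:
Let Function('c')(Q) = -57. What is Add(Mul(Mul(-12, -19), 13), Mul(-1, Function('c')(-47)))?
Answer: 3021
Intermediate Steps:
Add(Mul(Mul(-12, -19), 13), Mul(-1, Function('c')(-47))) = Add(Mul(Mul(-12, -19), 13), Mul(-1, -57)) = Add(Mul(228, 13), 57) = Add(2964, 57) = 3021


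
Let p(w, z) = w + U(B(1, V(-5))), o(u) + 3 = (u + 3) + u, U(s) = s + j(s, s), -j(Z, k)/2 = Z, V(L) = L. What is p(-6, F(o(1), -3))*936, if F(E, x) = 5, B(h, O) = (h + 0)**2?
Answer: -6552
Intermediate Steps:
j(Z, k) = -2*Z
B(h, O) = h**2
U(s) = -s (U(s) = s - 2*s = -s)
o(u) = 2*u (o(u) = -3 + ((u + 3) + u) = -3 + ((3 + u) + u) = -3 + (3 + 2*u) = 2*u)
p(w, z) = -1 + w (p(w, z) = w - 1*1**2 = w - 1*1 = w - 1 = -1 + w)
p(-6, F(o(1), -3))*936 = (-1 - 6)*936 = -7*936 = -6552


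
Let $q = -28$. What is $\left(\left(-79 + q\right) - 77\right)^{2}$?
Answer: $33856$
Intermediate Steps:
$\left(\left(-79 + q\right) - 77\right)^{2} = \left(\left(-79 - 28\right) - 77\right)^{2} = \left(-107 - 77\right)^{2} = \left(-184\right)^{2} = 33856$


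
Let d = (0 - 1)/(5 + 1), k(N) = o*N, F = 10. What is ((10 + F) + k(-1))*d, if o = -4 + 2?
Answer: -11/3 ≈ -3.6667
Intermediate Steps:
o = -2
k(N) = -2*N
d = -⅙ (d = -1/6 = -1*⅙ = -⅙ ≈ -0.16667)
((10 + F) + k(-1))*d = ((10 + 10) - 2*(-1))*(-⅙) = (20 + 2)*(-⅙) = 22*(-⅙) = -11/3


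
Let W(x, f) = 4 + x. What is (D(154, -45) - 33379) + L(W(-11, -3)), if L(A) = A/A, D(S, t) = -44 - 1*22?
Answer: -33444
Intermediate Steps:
D(S, t) = -66 (D(S, t) = -44 - 22 = -66)
L(A) = 1
(D(154, -45) - 33379) + L(W(-11, -3)) = (-66 - 33379) + 1 = -33445 + 1 = -33444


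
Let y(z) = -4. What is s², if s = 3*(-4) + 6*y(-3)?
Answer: 1296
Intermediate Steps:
s = -36 (s = 3*(-4) + 6*(-4) = -12 - 24 = -36)
s² = (-36)² = 1296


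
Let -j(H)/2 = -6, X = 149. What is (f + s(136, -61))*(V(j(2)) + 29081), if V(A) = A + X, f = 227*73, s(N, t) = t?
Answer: 482785420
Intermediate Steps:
j(H) = 12 (j(H) = -2*(-6) = 12)
f = 16571
V(A) = 149 + A (V(A) = A + 149 = 149 + A)
(f + s(136, -61))*(V(j(2)) + 29081) = (16571 - 61)*((149 + 12) + 29081) = 16510*(161 + 29081) = 16510*29242 = 482785420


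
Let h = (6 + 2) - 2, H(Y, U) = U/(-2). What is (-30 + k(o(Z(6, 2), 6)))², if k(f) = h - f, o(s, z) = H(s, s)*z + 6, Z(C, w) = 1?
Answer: 729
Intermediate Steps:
H(Y, U) = -U/2 (H(Y, U) = U*(-½) = -U/2)
o(s, z) = 6 - s*z/2 (o(s, z) = (-s/2)*z + 6 = -s*z/2 + 6 = 6 - s*z/2)
h = 6 (h = 8 - 2 = 6)
k(f) = 6 - f
(-30 + k(o(Z(6, 2), 6)))² = (-30 + (6 - (6 - ½*1*6)))² = (-30 + (6 - (6 - 3)))² = (-30 + (6 - 1*3))² = (-30 + (6 - 3))² = (-30 + 3)² = (-27)² = 729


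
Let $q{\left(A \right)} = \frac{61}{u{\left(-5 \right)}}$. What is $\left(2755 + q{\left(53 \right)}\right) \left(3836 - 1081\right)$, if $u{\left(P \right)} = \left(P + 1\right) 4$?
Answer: $\frac{121272345}{16} \approx 7.5795 \cdot 10^{6}$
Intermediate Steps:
$u{\left(P \right)} = 4 + 4 P$ ($u{\left(P \right)} = \left(1 + P\right) 4 = 4 + 4 P$)
$q{\left(A \right)} = - \frac{61}{16}$ ($q{\left(A \right)} = \frac{61}{4 + 4 \left(-5\right)} = \frac{61}{4 - 20} = \frac{61}{-16} = 61 \left(- \frac{1}{16}\right) = - \frac{61}{16}$)
$\left(2755 + q{\left(53 \right)}\right) \left(3836 - 1081\right) = \left(2755 - \frac{61}{16}\right) \left(3836 - 1081\right) = \frac{44019}{16} \cdot 2755 = \frac{121272345}{16}$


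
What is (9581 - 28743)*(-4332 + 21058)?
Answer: -320503612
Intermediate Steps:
(9581 - 28743)*(-4332 + 21058) = -19162*16726 = -320503612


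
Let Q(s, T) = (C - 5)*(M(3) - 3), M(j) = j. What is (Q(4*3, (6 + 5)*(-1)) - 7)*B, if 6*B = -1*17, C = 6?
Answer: 119/6 ≈ 19.833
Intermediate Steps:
B = -17/6 (B = (-1*17)/6 = (⅙)*(-17) = -17/6 ≈ -2.8333)
Q(s, T) = 0 (Q(s, T) = (6 - 5)*(3 - 3) = 1*0 = 0)
(Q(4*3, (6 + 5)*(-1)) - 7)*B = (0 - 7)*(-17/6) = -7*(-17/6) = 119/6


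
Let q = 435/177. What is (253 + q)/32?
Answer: 471/59 ≈ 7.9830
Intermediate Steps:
q = 145/59 (q = 435*(1/177) = 145/59 ≈ 2.4576)
(253 + q)/32 = (253 + 145/59)/32 = (15072/59)*(1/32) = 471/59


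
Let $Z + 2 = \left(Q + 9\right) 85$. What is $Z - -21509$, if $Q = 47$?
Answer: $26267$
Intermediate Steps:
$Z = 4758$ ($Z = -2 + \left(47 + 9\right) 85 = -2 + 56 \cdot 85 = -2 + 4760 = 4758$)
$Z - -21509 = 4758 - -21509 = 4758 + 21509 = 26267$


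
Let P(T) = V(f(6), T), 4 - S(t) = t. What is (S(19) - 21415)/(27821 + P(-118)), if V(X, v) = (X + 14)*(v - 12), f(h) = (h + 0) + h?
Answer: -21430/24441 ≈ -0.87681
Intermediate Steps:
f(h) = 2*h (f(h) = h + h = 2*h)
S(t) = 4 - t
V(X, v) = (-12 + v)*(14 + X) (V(X, v) = (14 + X)*(-12 + v) = (-12 + v)*(14 + X))
P(T) = -312 + 26*T (P(T) = -168 - 24*6 + 14*T + (2*6)*T = -168 - 12*12 + 14*T + 12*T = -168 - 144 + 14*T + 12*T = -312 + 26*T)
(S(19) - 21415)/(27821 + P(-118)) = ((4 - 1*19) - 21415)/(27821 + (-312 + 26*(-118))) = ((4 - 19) - 21415)/(27821 + (-312 - 3068)) = (-15 - 21415)/(27821 - 3380) = -21430/24441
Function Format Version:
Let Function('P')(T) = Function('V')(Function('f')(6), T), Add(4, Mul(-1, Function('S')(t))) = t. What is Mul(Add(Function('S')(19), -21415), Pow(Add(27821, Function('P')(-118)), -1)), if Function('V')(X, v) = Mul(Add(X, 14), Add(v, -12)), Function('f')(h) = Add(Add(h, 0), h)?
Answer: Rational(-21430, 24441) ≈ -0.87681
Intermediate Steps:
Function('f')(h) = Mul(2, h) (Function('f')(h) = Add(h, h) = Mul(2, h))
Function('S')(t) = Add(4, Mul(-1, t))
Function('V')(X, v) = Mul(Add(-12, v), Add(14, X)) (Function('V')(X, v) = Mul(Add(14, X), Add(-12, v)) = Mul(Add(-12, v), Add(14, X)))
Function('P')(T) = Add(-312, Mul(26, T)) (Function('P')(T) = Add(-168, Mul(-12, Mul(2, 6)), Mul(14, T), Mul(Mul(2, 6), T)) = Add(-168, Mul(-12, 12), Mul(14, T), Mul(12, T)) = Add(-168, -144, Mul(14, T), Mul(12, T)) = Add(-312, Mul(26, T)))
Mul(Add(Function('S')(19), -21415), Pow(Add(27821, Function('P')(-118)), -1)) = Mul(Add(Add(4, Mul(-1, 19)), -21415), Pow(Add(27821, Add(-312, Mul(26, -118))), -1)) = Mul(Add(Add(4, -19), -21415), Pow(Add(27821, Add(-312, -3068)), -1)) = Mul(Add(-15, -21415), Pow(Add(27821, -3380), -1)) = Mul(-21430, Pow(24441, -1)) = Mul(-21430, Rational(1, 24441)) = Rational(-21430, 24441)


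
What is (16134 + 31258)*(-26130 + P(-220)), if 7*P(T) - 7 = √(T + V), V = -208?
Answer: -1238305568 + 94784*I*√107/7 ≈ -1.2383e+9 + 1.4006e+5*I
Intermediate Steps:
P(T) = 1 + √(-208 + T)/7 (P(T) = 1 + √(T - 208)/7 = 1 + √(-208 + T)/7)
(16134 + 31258)*(-26130 + P(-220)) = (16134 + 31258)*(-26130 + (1 + √(-208 - 220)/7)) = 47392*(-26130 + (1 + √(-428)/7)) = 47392*(-26130 + (1 + (2*I*√107)/7)) = 47392*(-26130 + (1 + 2*I*√107/7)) = 47392*(-26129 + 2*I*√107/7) = -1238305568 + 94784*I*√107/7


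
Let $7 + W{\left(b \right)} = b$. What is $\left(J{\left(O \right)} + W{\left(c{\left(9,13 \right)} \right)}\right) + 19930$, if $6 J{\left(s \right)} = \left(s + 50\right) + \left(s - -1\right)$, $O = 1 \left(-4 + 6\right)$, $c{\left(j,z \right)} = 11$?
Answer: $\frac{119659}{6} \approx 19943.0$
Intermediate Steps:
$O = 2$ ($O = 1 \cdot 2 = 2$)
$W{\left(b \right)} = -7 + b$
$J{\left(s \right)} = \frac{17}{2} + \frac{s}{3}$ ($J{\left(s \right)} = \frac{\left(s + 50\right) + \left(s - -1\right)}{6} = \frac{\left(50 + s\right) + \left(s + 1\right)}{6} = \frac{\left(50 + s\right) + \left(1 + s\right)}{6} = \frac{51 + 2 s}{6} = \frac{17}{2} + \frac{s}{3}$)
$\left(J{\left(O \right)} + W{\left(c{\left(9,13 \right)} \right)}\right) + 19930 = \left(\left(\frac{17}{2} + \frac{1}{3} \cdot 2\right) + \left(-7 + 11\right)\right) + 19930 = \left(\left(\frac{17}{2} + \frac{2}{3}\right) + 4\right) + 19930 = \left(\frac{55}{6} + 4\right) + 19930 = \frac{79}{6} + 19930 = \frac{119659}{6}$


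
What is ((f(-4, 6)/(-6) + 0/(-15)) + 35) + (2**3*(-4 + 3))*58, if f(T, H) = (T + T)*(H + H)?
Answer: -413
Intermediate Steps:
f(T, H) = 4*H*T (f(T, H) = (2*T)*(2*H) = 4*H*T)
((f(-4, 6)/(-6) + 0/(-15)) + 35) + (2**3*(-4 + 3))*58 = (((4*6*(-4))/(-6) + 0/(-15)) + 35) + (2**3*(-4 + 3))*58 = ((-96*(-1/6) + 0*(-1/15)) + 35) + (8*(-1))*58 = ((16 + 0) + 35) - 8*58 = (16 + 35) - 464 = 51 - 464 = -413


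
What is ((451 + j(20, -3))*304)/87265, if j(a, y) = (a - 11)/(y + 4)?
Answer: 27968/17453 ≈ 1.6025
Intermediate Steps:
j(a, y) = (-11 + a)/(4 + y)
((451 + j(20, -3))*304)/87265 = ((451 + (-11 + 20)/(4 - 3))*304)/87265 = ((451 + 9/1)*304)*(1/87265) = ((451 + 1*9)*304)*(1/87265) = ((451 + 9)*304)*(1/87265) = (460*304)*(1/87265) = 139840*(1/87265) = 27968/17453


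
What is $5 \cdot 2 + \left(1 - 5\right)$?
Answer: $6$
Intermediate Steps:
$5 \cdot 2 + \left(1 - 5\right) = 10 + \left(1 - 5\right) = 10 - 4 = 6$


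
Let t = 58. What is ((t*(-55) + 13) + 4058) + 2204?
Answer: 3085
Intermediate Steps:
((t*(-55) + 13) + 4058) + 2204 = ((58*(-55) + 13) + 4058) + 2204 = ((-3190 + 13) + 4058) + 2204 = (-3177 + 4058) + 2204 = 881 + 2204 = 3085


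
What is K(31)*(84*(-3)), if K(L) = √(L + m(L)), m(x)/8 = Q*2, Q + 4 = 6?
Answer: -756*√7 ≈ -2000.2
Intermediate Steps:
Q = 2 (Q = -4 + 6 = 2)
m(x) = 32 (m(x) = 8*(2*2) = 8*4 = 32)
K(L) = √(32 + L) (K(L) = √(L + 32) = √(32 + L))
K(31)*(84*(-3)) = √(32 + 31)*(84*(-3)) = √63*(-252) = (3*√7)*(-252) = -756*√7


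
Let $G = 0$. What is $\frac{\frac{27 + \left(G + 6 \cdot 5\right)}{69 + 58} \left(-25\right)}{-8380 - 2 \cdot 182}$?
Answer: $\frac{1425}{1110488} \approx 0.0012832$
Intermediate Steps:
$\frac{\frac{27 + \left(G + 6 \cdot 5\right)}{69 + 58} \left(-25\right)}{-8380 - 2 \cdot 182} = \frac{\frac{27 + \left(0 + 6 \cdot 5\right)}{69 + 58} \left(-25\right)}{-8380 - 2 \cdot 182} = \frac{\frac{27 + \left(0 + 30\right)}{127} \left(-25\right)}{-8380 - 364} = \frac{\left(27 + 30\right) \frac{1}{127} \left(-25\right)}{-8380 - 364} = \frac{57 \cdot \frac{1}{127} \left(-25\right)}{-8744} = \frac{57}{127} \left(-25\right) \left(- \frac{1}{8744}\right) = \left(- \frac{1425}{127}\right) \left(- \frac{1}{8744}\right) = \frac{1425}{1110488}$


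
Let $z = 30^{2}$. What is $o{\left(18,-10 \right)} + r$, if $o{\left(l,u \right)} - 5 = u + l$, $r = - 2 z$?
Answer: $-1787$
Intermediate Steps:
$z = 900$
$r = -1800$ ($r = \left(-2\right) 900 = -1800$)
$o{\left(l,u \right)} = 5 + l + u$ ($o{\left(l,u \right)} = 5 + \left(u + l\right) = 5 + \left(l + u\right) = 5 + l + u$)
$o{\left(18,-10 \right)} + r = \left(5 + 18 - 10\right) - 1800 = 13 - 1800 = -1787$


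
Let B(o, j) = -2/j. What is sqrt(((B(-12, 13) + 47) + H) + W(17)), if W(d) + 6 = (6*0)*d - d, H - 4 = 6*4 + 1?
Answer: sqrt(8931)/13 ≈ 7.2695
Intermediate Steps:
H = 29 (H = 4 + (6*4 + 1) = 4 + (24 + 1) = 4 + 25 = 29)
W(d) = -6 - d (W(d) = -6 + ((6*0)*d - d) = -6 + (0*d - d) = -6 + (0 - d) = -6 - d)
sqrt(((B(-12, 13) + 47) + H) + W(17)) = sqrt(((-2/13 + 47) + 29) + (-6 - 1*17)) = sqrt(((-2*1/13 + 47) + 29) + (-6 - 17)) = sqrt(((-2/13 + 47) + 29) - 23) = sqrt((609/13 + 29) - 23) = sqrt(986/13 - 23) = sqrt(687/13) = sqrt(8931)/13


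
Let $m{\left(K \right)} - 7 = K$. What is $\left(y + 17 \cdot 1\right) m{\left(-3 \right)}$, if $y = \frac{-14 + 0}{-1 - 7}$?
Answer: $75$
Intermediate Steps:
$y = \frac{7}{4}$ ($y = - \frac{14}{-8} = \left(-14\right) \left(- \frac{1}{8}\right) = \frac{7}{4} \approx 1.75$)
$m{\left(K \right)} = 7 + K$
$\left(y + 17 \cdot 1\right) m{\left(-3 \right)} = \left(\frac{7}{4} + 17 \cdot 1\right) \left(7 - 3\right) = \left(\frac{7}{4} + 17\right) 4 = \frac{75}{4} \cdot 4 = 75$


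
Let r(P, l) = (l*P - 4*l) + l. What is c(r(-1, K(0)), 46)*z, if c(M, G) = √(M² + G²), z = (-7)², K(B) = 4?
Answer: 98*√593 ≈ 2386.5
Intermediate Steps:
z = 49
r(P, l) = -3*l + P*l (r(P, l) = (P*l - 4*l) + l = (-4*l + P*l) + l = -3*l + P*l)
c(M, G) = √(G² + M²)
c(r(-1, K(0)), 46)*z = √(46² + (4*(-3 - 1))²)*49 = √(2116 + (4*(-4))²)*49 = √(2116 + (-16)²)*49 = √(2116 + 256)*49 = √2372*49 = (2*√593)*49 = 98*√593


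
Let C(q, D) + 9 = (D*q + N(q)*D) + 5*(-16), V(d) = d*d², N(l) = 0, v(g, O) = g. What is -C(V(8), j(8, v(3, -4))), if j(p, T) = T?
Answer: -1447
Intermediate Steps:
V(d) = d³
C(q, D) = -89 + D*q (C(q, D) = -9 + ((D*q + 0*D) + 5*(-16)) = -9 + ((D*q + 0) - 80) = -9 + (D*q - 80) = -9 + (-80 + D*q) = -89 + D*q)
-C(V(8), j(8, v(3, -4))) = -(-89 + 3*8³) = -(-89 + 3*512) = -(-89 + 1536) = -1*1447 = -1447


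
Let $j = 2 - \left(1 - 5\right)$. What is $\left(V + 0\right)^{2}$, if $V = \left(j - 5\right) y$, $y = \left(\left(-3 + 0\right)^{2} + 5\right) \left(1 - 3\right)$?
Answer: $784$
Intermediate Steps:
$y = -28$ ($y = \left(\left(-3\right)^{2} + 5\right) \left(-2\right) = \left(9 + 5\right) \left(-2\right) = 14 \left(-2\right) = -28$)
$j = 6$ ($j = 2 - -4 = 2 + 4 = 6$)
$V = -28$ ($V = \left(6 - 5\right) \left(-28\right) = 1 \left(-28\right) = -28$)
$\left(V + 0\right)^{2} = \left(-28 + 0\right)^{2} = \left(-28\right)^{2} = 784$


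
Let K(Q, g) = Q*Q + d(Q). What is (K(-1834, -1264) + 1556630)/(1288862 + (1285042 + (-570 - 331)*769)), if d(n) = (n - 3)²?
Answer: 1658951/376207 ≈ 4.4097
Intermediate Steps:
d(n) = (-3 + n)²
K(Q, g) = Q² + (-3 + Q)² (K(Q, g) = Q*Q + (-3 + Q)² = Q² + (-3 + Q)²)
(K(-1834, -1264) + 1556630)/(1288862 + (1285042 + (-570 - 331)*769)) = (((-1834)² + (-3 - 1834)²) + 1556630)/(1288862 + (1285042 + (-570 - 331)*769)) = ((3363556 + (-1837)²) + 1556630)/(1288862 + (1285042 - 901*769)) = ((3363556 + 3374569) + 1556630)/(1288862 + (1285042 - 692869)) = (6738125 + 1556630)/(1288862 + 592173) = 8294755/1881035 = 8294755*(1/1881035) = 1658951/376207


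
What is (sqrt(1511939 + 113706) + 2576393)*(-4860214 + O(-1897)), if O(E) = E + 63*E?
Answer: -12834616049446 - 4981622*sqrt(1625645) ≈ -1.2841e+13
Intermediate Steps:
O(E) = 64*E
(sqrt(1511939 + 113706) + 2576393)*(-4860214 + O(-1897)) = (sqrt(1511939 + 113706) + 2576393)*(-4860214 + 64*(-1897)) = (sqrt(1625645) + 2576393)*(-4860214 - 121408) = (2576393 + sqrt(1625645))*(-4981622) = -12834616049446 - 4981622*sqrt(1625645)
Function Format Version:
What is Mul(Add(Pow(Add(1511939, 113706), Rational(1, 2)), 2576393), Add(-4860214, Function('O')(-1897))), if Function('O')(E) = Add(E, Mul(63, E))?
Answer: Add(-12834616049446, Mul(-4981622, Pow(1625645, Rational(1, 2)))) ≈ -1.2841e+13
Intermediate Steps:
Function('O')(E) = Mul(64, E)
Mul(Add(Pow(Add(1511939, 113706), Rational(1, 2)), 2576393), Add(-4860214, Function('O')(-1897))) = Mul(Add(Pow(Add(1511939, 113706), Rational(1, 2)), 2576393), Add(-4860214, Mul(64, -1897))) = Mul(Add(Pow(1625645, Rational(1, 2)), 2576393), Add(-4860214, -121408)) = Mul(Add(2576393, Pow(1625645, Rational(1, 2))), -4981622) = Add(-12834616049446, Mul(-4981622, Pow(1625645, Rational(1, 2))))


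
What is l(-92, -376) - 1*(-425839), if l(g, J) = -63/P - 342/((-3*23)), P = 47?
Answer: 460335868/1081 ≈ 4.2584e+5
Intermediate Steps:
l(g, J) = 3909/1081 (l(g, J) = -63/47 - 342/((-3*23)) = -63*1/47 - 342/(-69) = -63/47 - 342*(-1/69) = -63/47 + 114/23 = 3909/1081)
l(-92, -376) - 1*(-425839) = 3909/1081 - 1*(-425839) = 3909/1081 + 425839 = 460335868/1081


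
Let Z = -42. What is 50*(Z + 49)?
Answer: 350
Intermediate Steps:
50*(Z + 49) = 50*(-42 + 49) = 50*7 = 350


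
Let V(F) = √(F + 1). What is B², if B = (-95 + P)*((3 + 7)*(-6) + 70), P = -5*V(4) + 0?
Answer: 915000 + 95000*√5 ≈ 1.1274e+6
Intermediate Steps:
V(F) = √(1 + F)
P = -5*√5 (P = -5*√(1 + 4) + 0 = -5*√5 + 0 = -5*√5 ≈ -11.180)
B = -950 - 50*√5 (B = (-95 - 5*√5)*((3 + 7)*(-6) + 70) = (-95 - 5*√5)*(10*(-6) + 70) = (-95 - 5*√5)*(-60 + 70) = (-95 - 5*√5)*10 = -950 - 50*√5 ≈ -1061.8)
B² = (-950 - 50*√5)²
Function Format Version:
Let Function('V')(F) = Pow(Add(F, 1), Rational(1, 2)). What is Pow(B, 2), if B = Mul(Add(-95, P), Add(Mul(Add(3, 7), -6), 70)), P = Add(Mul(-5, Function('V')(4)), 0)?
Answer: Add(915000, Mul(95000, Pow(5, Rational(1, 2)))) ≈ 1.1274e+6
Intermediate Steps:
Function('V')(F) = Pow(Add(1, F), Rational(1, 2))
P = Mul(-5, Pow(5, Rational(1, 2))) (P = Add(Mul(-5, Pow(Add(1, 4), Rational(1, 2))), 0) = Add(Mul(-5, Pow(5, Rational(1, 2))), 0) = Mul(-5, Pow(5, Rational(1, 2))) ≈ -11.180)
B = Add(-950, Mul(-50, Pow(5, Rational(1, 2)))) (B = Mul(Add(-95, Mul(-5, Pow(5, Rational(1, 2)))), Add(Mul(Add(3, 7), -6), 70)) = Mul(Add(-95, Mul(-5, Pow(5, Rational(1, 2)))), Add(Mul(10, -6), 70)) = Mul(Add(-95, Mul(-5, Pow(5, Rational(1, 2)))), Add(-60, 70)) = Mul(Add(-95, Mul(-5, Pow(5, Rational(1, 2)))), 10) = Add(-950, Mul(-50, Pow(5, Rational(1, 2)))) ≈ -1061.8)
Pow(B, 2) = Pow(Add(-950, Mul(-50, Pow(5, Rational(1, 2)))), 2)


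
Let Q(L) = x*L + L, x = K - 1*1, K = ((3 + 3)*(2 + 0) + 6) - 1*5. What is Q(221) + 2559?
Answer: 5432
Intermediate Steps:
K = 13 (K = (6*2 + 6) - 5 = (12 + 6) - 5 = 18 - 5 = 13)
x = 12 (x = 13 - 1*1 = 13 - 1 = 12)
Q(L) = 13*L (Q(L) = 12*L + L = 13*L)
Q(221) + 2559 = 13*221 + 2559 = 2873 + 2559 = 5432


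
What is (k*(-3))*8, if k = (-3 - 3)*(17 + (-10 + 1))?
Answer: 1152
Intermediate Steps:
k = -48 (k = -6*(17 - 9) = -6*8 = -48)
(k*(-3))*8 = -48*(-3)*8 = 144*8 = 1152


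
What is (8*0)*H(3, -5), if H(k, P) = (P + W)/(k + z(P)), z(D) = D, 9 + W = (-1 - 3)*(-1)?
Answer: 0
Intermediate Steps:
W = -5 (W = -9 + (-1 - 3)*(-1) = -9 - 4*(-1) = -9 + 4 = -5)
H(k, P) = (-5 + P)/(P + k) (H(k, P) = (P - 5)/(k + P) = (-5 + P)/(P + k))
(8*0)*H(3, -5) = (8*0)*((-5 - 5)/(-5 + 3)) = 0*(-10/(-2)) = 0*(-½*(-10)) = 0*5 = 0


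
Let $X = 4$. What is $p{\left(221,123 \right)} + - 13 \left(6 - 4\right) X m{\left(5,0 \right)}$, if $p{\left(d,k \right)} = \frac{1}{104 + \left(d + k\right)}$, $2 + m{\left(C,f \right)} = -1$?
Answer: $\frac{139777}{448} \approx 312.0$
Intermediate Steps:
$m{\left(C,f \right)} = -3$ ($m{\left(C,f \right)} = -2 - 1 = -3$)
$p{\left(d,k \right)} = \frac{1}{104 + d + k}$
$p{\left(221,123 \right)} + - 13 \left(6 - 4\right) X m{\left(5,0 \right)} = \frac{1}{104 + 221 + 123} + - 13 \left(6 - 4\right) 4 \left(-3\right) = \frac{1}{448} + - 13 \cdot 2 \cdot 4 \left(-3\right) = \frac{1}{448} + \left(-13\right) 8 \left(-3\right) = \frac{1}{448} - -312 = \frac{1}{448} + 312 = \frac{139777}{448}$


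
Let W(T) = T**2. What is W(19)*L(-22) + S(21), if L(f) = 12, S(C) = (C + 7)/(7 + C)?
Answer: 4333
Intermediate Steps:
S(C) = 1 (S(C) = (7 + C)/(7 + C) = 1)
W(19)*L(-22) + S(21) = 19**2*12 + 1 = 361*12 + 1 = 4332 + 1 = 4333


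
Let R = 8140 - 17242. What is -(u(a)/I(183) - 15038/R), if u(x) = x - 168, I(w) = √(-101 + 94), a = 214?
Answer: -7519/4551 + 46*I*√7/7 ≈ -1.6522 + 17.386*I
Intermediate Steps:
I(w) = I*√7 (I(w) = √(-7) = I*√7)
u(x) = -168 + x
R = -9102
-(u(a)/I(183) - 15038/R) = -((-168 + 214)/((I*√7)) - 15038/(-9102)) = -(46*(-I*√7/7) - 15038*(-1/9102)) = -(-46*I*√7/7 + 7519/4551) = -(7519/4551 - 46*I*√7/7) = -7519/4551 + 46*I*√7/7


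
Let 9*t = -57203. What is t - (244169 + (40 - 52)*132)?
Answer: -2240468/9 ≈ -2.4894e+5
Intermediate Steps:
t = -57203/9 (t = (⅑)*(-57203) = -57203/9 ≈ -6355.9)
t - (244169 + (40 - 52)*132) = -57203/9 - (244169 + (40 - 52)*132) = -57203/9 - (244169 - 12*132) = -57203/9 - (244169 - 1584) = -57203/9 - 1*242585 = -57203/9 - 242585 = -2240468/9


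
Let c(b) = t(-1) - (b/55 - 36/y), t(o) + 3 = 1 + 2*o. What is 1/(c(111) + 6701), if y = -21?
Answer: 385/2576908 ≈ 0.00014940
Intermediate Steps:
t(o) = -2 + 2*o (t(o) = -3 + (1 + 2*o) = -2 + 2*o)
c(b) = -40/7 - b/55 (c(b) = (-2 + 2*(-1)) - (b/55 - 36/(-21)) = (-2 - 2) - (b*(1/55) - 36*(-1/21)) = -4 - (b/55 + 12/7) = -4 - (12/7 + b/55) = -4 + (-12/7 - b/55) = -40/7 - b/55)
1/(c(111) + 6701) = 1/((-40/7 - 1/55*111) + 6701) = 1/((-40/7 - 111/55) + 6701) = 1/(-2977/385 + 6701) = 1/(2576908/385) = 385/2576908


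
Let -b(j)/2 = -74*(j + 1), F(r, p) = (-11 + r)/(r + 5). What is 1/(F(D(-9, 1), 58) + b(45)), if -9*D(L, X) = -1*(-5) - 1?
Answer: 41/279025 ≈ 0.00014694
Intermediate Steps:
D(L, X) = -4/9 (D(L, X) = -(-1*(-5) - 1)/9 = -(5 - 1)/9 = -⅑*4 = -4/9)
F(r, p) = (-11 + r)/(5 + r)
b(j) = 148 + 148*j (b(j) = -(-148)*(j + 1) = -(-148)*(1 + j) = -2*(-74 - 74*j) = 148 + 148*j)
1/(F(D(-9, 1), 58) + b(45)) = 1/((-11 - 4/9)/(5 - 4/9) + (148 + 148*45)) = 1/(-103/9/(41/9) + (148 + 6660)) = 1/((9/41)*(-103/9) + 6808) = 1/(-103/41 + 6808) = 1/(279025/41) = 41/279025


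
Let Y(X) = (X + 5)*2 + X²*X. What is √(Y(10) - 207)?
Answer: √823 ≈ 28.688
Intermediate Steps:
Y(X) = 10 + X³ + 2*X (Y(X) = (5 + X)*2 + X³ = (10 + 2*X) + X³ = 10 + X³ + 2*X)
√(Y(10) - 207) = √((10 + 10³ + 2*10) - 207) = √((10 + 1000 + 20) - 207) = √(1030 - 207) = √823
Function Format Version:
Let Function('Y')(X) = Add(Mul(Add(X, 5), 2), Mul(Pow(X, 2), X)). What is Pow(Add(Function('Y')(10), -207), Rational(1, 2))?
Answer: Pow(823, Rational(1, 2)) ≈ 28.688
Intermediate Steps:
Function('Y')(X) = Add(10, Pow(X, 3), Mul(2, X)) (Function('Y')(X) = Add(Mul(Add(5, X), 2), Pow(X, 3)) = Add(Add(10, Mul(2, X)), Pow(X, 3)) = Add(10, Pow(X, 3), Mul(2, X)))
Pow(Add(Function('Y')(10), -207), Rational(1, 2)) = Pow(Add(Add(10, Pow(10, 3), Mul(2, 10)), -207), Rational(1, 2)) = Pow(Add(Add(10, 1000, 20), -207), Rational(1, 2)) = Pow(Add(1030, -207), Rational(1, 2)) = Pow(823, Rational(1, 2))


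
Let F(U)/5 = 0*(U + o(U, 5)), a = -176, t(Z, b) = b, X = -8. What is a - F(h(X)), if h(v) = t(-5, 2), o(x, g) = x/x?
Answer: -176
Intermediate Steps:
o(x, g) = 1
h(v) = 2
F(U) = 0 (F(U) = 5*(0*(U + 1)) = 5*(0*(1 + U)) = 5*0 = 0)
a - F(h(X)) = -176 - 1*0 = -176 + 0 = -176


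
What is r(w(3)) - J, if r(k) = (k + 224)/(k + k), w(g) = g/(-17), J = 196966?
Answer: -1185601/6 ≈ -1.9760e+5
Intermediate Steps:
w(g) = -g/17 (w(g) = g*(-1/17) = -g/17)
r(k) = (224 + k)/(2*k) (r(k) = (224 + k)/((2*k)) = (224 + k)*(1/(2*k)) = (224 + k)/(2*k))
r(w(3)) - J = (224 - 1/17*3)/(2*((-1/17*3))) - 1*196966 = (224 - 3/17)/(2*(-3/17)) - 196966 = (1/2)*(-17/3)*(3805/17) - 196966 = -3805/6 - 196966 = -1185601/6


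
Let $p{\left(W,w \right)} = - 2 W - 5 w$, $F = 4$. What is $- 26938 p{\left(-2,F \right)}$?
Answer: $431008$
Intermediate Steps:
$p{\left(W,w \right)} = - 5 w - 2 W$
$- 26938 p{\left(-2,F \right)} = - 26938 \left(\left(-5\right) 4 - -4\right) = - 26938 \left(-20 + 4\right) = \left(-26938\right) \left(-16\right) = 431008$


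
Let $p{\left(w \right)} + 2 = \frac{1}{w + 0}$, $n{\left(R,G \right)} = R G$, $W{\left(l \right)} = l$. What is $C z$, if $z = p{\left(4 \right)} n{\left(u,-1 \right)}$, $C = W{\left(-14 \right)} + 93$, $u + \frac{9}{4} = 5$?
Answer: $\frac{6083}{16} \approx 380.19$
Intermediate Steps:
$u = \frac{11}{4}$ ($u = - \frac{9}{4} + 5 = \frac{11}{4} \approx 2.75$)
$C = 79$ ($C = -14 + 93 = 79$)
$n{\left(R,G \right)} = G R$
$p{\left(w \right)} = -2 + \frac{1}{w}$ ($p{\left(w \right)} = -2 + \frac{1}{w + 0} = -2 + \frac{1}{w}$)
$z = \frac{77}{16}$ ($z = \left(-2 + \frac{1}{4}\right) \left(\left(-1\right) \frac{11}{4}\right) = \left(-2 + \frac{1}{4}\right) \left(- \frac{11}{4}\right) = \left(- \frac{7}{4}\right) \left(- \frac{11}{4}\right) = \frac{77}{16} \approx 4.8125$)
$C z = 79 \cdot \frac{77}{16} = \frac{6083}{16}$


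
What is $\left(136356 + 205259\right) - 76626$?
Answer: $264989$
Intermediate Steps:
$\left(136356 + 205259\right) - 76626 = 341615 - 76626 = 264989$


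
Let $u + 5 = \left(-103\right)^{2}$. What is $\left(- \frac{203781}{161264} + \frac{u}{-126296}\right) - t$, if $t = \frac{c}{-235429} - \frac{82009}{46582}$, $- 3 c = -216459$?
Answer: $\frac{10042740097828211007}{13959990737845698352} \approx 0.71939$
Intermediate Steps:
$c = 72153$ ($c = \left(- \frac{1}{3}\right) \left(-216459\right) = 72153$)
$u = 10604$ ($u = -5 + \left(-103\right)^{2} = -5 + 10609 = 10604$)
$t = - \frac{22668327907}{10966753678}$ ($t = \frac{72153}{-235429} - \frac{82009}{46582} = 72153 \left(- \frac{1}{235429}\right) - \frac{82009}{46582} = - \frac{72153}{235429} - \frac{82009}{46582} = - \frac{22668327907}{10966753678} \approx -2.067$)
$\left(- \frac{203781}{161264} + \frac{u}{-126296}\right) - t = \left(- \frac{203781}{161264} + \frac{10604}{-126296}\right) - - \frac{22668327907}{10966753678} = \left(\left(-203781\right) \frac{1}{161264} + 10604 \left(- \frac{1}{126296}\right)\right) + \frac{22668327907}{10966753678} = \left(- \frac{203781}{161264} - \frac{2651}{31574}\right) + \frac{22668327907}{10966753678} = - \frac{3430846079}{2545874768} + \frac{22668327907}{10966753678} = \frac{10042740097828211007}{13959990737845698352}$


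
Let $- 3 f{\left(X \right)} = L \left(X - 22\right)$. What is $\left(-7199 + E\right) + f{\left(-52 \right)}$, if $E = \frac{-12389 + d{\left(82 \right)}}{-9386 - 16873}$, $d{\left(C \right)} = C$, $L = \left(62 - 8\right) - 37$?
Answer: $- \frac{59338320}{8753} \approx -6779.2$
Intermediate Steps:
$L = 17$ ($L = 54 - 37 = 17$)
$E = \frac{12307}{26259}$ ($E = \frac{-12389 + 82}{-9386 - 16873} = - \frac{12307}{-26259} = \left(-12307\right) \left(- \frac{1}{26259}\right) = \frac{12307}{26259} \approx 0.46868$)
$f{\left(X \right)} = \frac{374}{3} - \frac{17 X}{3}$ ($f{\left(X \right)} = - \frac{17 \left(X - 22\right)}{3} = - \frac{17 \left(-22 + X\right)}{3} = - \frac{-374 + 17 X}{3} = \frac{374}{3} - \frac{17 X}{3}$)
$\left(-7199 + E\right) + f{\left(-52 \right)} = \left(-7199 + \frac{12307}{26259}\right) + \left(\frac{374}{3} - - \frac{884}{3}\right) = - \frac{189026234}{26259} + \left(\frac{374}{3} + \frac{884}{3}\right) = - \frac{189026234}{26259} + \frac{1258}{3} = - \frac{59338320}{8753}$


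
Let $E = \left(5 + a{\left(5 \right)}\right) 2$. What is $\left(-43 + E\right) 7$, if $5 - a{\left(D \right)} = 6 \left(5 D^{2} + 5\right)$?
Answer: $-11081$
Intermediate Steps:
$a{\left(D \right)} = -25 - 30 D^{2}$ ($a{\left(D \right)} = 5 - 6 \left(5 D^{2} + 5\right) = 5 - 6 \left(5 + 5 D^{2}\right) = 5 - \left(30 + 30 D^{2}\right) = -25 - 30 D^{2}$)
$E = -1540$ ($E = \left(5 - \left(25 + 30 \cdot 5^{2}\right)\right) 2 = \left(5 - 775\right) 2 = \left(-770\right) 2 = -1540$)
$\left(-43 + E\right) 7 = \left(-43 - 1540\right) 7 = \left(-1583\right) 7 = -11081$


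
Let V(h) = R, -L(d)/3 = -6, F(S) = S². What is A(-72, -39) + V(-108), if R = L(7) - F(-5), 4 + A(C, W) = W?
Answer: -50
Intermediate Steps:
L(d) = 18 (L(d) = -3*(-6) = 18)
A(C, W) = -4 + W
R = -7 (R = 18 - 1*(-5)² = 18 - 1*25 = 18 - 25 = -7)
V(h) = -7
A(-72, -39) + V(-108) = (-4 - 39) - 7 = -43 - 7 = -50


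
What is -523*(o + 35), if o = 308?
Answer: -179389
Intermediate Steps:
-523*(o + 35) = -523*(308 + 35) = -523*343 = -179389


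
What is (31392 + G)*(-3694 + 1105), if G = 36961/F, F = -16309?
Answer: -1325400147363/16309 ≈ -8.1268e+7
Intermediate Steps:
G = -36961/16309 (G = 36961/(-16309) = 36961*(-1/16309) = -36961/16309 ≈ -2.2663)
(31392 + G)*(-3694 + 1105) = (31392 - 36961/16309)*(-3694 + 1105) = (511935167/16309)*(-2589) = -1325400147363/16309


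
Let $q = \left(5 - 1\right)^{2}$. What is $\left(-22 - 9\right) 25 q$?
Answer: $-12400$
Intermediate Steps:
$q = 16$ ($q = 4^{2} = 16$)
$\left(-22 - 9\right) 25 q = \left(-22 - 9\right) 25 \cdot 16 = \left(-31\right) 25 \cdot 16 = \left(-775\right) 16 = -12400$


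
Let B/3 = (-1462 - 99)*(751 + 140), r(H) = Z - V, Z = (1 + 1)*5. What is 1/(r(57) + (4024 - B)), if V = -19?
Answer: 1/4176606 ≈ 2.3943e-7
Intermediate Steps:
Z = 10 (Z = 2*5 = 10)
r(H) = 29 (r(H) = 10 - 1*(-19) = 10 + 19 = 29)
B = -4172553 (B = 3*((-1462 - 99)*(751 + 140)) = 3*(-1561*891) = 3*(-1390851) = -4172553)
1/(r(57) + (4024 - B)) = 1/(29 + (4024 - 1*(-4172553))) = 1/(29 + (4024 + 4172553)) = 1/(29 + 4176577) = 1/4176606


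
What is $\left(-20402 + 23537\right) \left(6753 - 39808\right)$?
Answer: $-103627425$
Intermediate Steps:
$\left(-20402 + 23537\right) \left(6753 - 39808\right) = 3135 \left(-33055\right) = -103627425$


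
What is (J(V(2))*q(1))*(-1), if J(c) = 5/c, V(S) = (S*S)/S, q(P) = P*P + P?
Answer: -5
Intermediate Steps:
q(P) = P + P² (q(P) = P² + P = P + P²)
V(S) = S (V(S) = S²/S = S)
(J(V(2))*q(1))*(-1) = ((5/2)*(1*(1 + 1)))*(-1) = ((5*(½))*(1*2))*(-1) = ((5/2)*2)*(-1) = 5*(-1) = -5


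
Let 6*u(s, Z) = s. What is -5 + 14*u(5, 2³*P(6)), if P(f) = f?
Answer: 20/3 ≈ 6.6667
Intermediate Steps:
u(s, Z) = s/6
-5 + 14*u(5, 2³*P(6)) = -5 + 14*((⅙)*5) = -5 + 14*(⅚) = -5 + 35/3 = 20/3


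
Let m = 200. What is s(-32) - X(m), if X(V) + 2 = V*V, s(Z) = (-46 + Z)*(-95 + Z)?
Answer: -30092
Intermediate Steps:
s(Z) = (-95 + Z)*(-46 + Z)
X(V) = -2 + V**2 (X(V) = -2 + V*V = -2 + V**2)
s(-32) - X(m) = (4370 + (-32)**2 - 141*(-32)) - (-2 + 200**2) = (4370 + 1024 + 4512) - (-2 + 40000) = 9906 - 1*39998 = 9906 - 39998 = -30092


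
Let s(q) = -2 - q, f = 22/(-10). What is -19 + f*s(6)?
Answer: -7/5 ≈ -1.4000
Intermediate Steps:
f = -11/5 (f = 22*(-⅒) = -11/5 ≈ -2.2000)
-19 + f*s(6) = -19 - 11*(-2 - 1*6)/5 = -19 - 11*(-2 - 6)/5 = -19 - 11/5*(-8) = -19 + 88/5 = -7/5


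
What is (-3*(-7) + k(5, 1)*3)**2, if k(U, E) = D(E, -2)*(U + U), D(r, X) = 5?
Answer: 29241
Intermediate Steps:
k(U, E) = 10*U (k(U, E) = 5*(U + U) = 5*(2*U) = 10*U)
(-3*(-7) + k(5, 1)*3)**2 = (-3*(-7) + (10*5)*3)**2 = (21 + 50*3)**2 = (21 + 150)**2 = 171**2 = 29241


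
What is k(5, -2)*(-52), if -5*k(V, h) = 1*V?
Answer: 52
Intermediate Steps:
k(V, h) = -V/5
k(5, -2)*(-52) = -1/5*5*(-52) = -1*(-52) = 52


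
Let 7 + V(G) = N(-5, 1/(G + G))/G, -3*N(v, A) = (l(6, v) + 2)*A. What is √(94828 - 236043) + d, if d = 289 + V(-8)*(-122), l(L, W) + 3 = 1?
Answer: 1143 + I*√141215 ≈ 1143.0 + 375.79*I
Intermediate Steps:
l(L, W) = -2 (l(L, W) = -3 + 1 = -2)
N(v, A) = 0 (N(v, A) = -(-2 + 2)*A/3 = -0*A = -⅓*0 = 0)
V(G) = -7 (V(G) = -7 + 0/G = -7 + 0 = -7)
d = 1143 (d = 289 - 7*(-122) = 289 + 854 = 1143)
√(94828 - 236043) + d = √(94828 - 236043) + 1143 = √(-141215) + 1143 = I*√141215 + 1143 = 1143 + I*√141215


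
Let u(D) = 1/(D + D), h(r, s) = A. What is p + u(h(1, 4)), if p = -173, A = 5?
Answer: -1729/10 ≈ -172.90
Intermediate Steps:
h(r, s) = 5
u(D) = 1/(2*D)
p + u(h(1, 4)) = -173 + (½)/5 = -173 + (½)*(⅕) = -173 + ⅒ = -1729/10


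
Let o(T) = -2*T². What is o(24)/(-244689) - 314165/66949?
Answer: -25598531479/5460561287 ≈ -4.6879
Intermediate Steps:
o(24)/(-244689) - 314165/66949 = -2*24²/(-244689) - 314165/66949 = -2*576*(-1/244689) - 314165*1/66949 = -1152*(-1/244689) - 314165/66949 = 384/81563 - 314165/66949 = -25598531479/5460561287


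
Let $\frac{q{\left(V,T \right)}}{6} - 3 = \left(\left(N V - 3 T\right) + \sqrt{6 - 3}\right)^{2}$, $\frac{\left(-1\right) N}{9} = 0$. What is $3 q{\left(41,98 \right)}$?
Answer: $1555956 - 10584 \sqrt{3} \approx 1.5376 \cdot 10^{6}$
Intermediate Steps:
$N = 0$ ($N = \left(-9\right) 0 = 0$)
$q{\left(V,T \right)} = 18 + 6 \left(\sqrt{3} - 3 T\right)^{2}$ ($q{\left(V,T \right)} = 18 + 6 \left(\left(0 V - 3 T\right) + \sqrt{6 - 3}\right)^{2} = 18 + 6 \left(\left(0 - 3 T\right) + \sqrt{3}\right)^{2} = 18 + 6 \left(- 3 T + \sqrt{3}\right)^{2} = 18 + 6 \left(\sqrt{3} - 3 T\right)^{2}$)
$3 q{\left(41,98 \right)} = 3 \left(18 + 6 \left(\sqrt{3} - 294\right)^{2}\right) = 3 \left(18 + 6 \left(-294 + \sqrt{3}\right)^{2}\right) = 54 + 18 \left(-294 + \sqrt{3}\right)^{2}$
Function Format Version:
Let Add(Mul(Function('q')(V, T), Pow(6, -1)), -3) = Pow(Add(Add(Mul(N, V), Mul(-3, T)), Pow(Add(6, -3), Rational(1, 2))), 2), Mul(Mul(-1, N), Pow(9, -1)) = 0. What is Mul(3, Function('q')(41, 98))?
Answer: Add(1555956, Mul(-10584, Pow(3, Rational(1, 2)))) ≈ 1.5376e+6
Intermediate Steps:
N = 0 (N = Mul(-9, 0) = 0)
Function('q')(V, T) = Add(18, Mul(6, Pow(Add(Pow(3, Rational(1, 2)), Mul(-3, T)), 2))) (Function('q')(V, T) = Add(18, Mul(6, Pow(Add(Add(Mul(0, V), Mul(-3, T)), Pow(Add(6, -3), Rational(1, 2))), 2))) = Add(18, Mul(6, Pow(Add(Add(0, Mul(-3, T)), Pow(3, Rational(1, 2))), 2))) = Add(18, Mul(6, Pow(Add(Mul(-3, T), Pow(3, Rational(1, 2))), 2))) = Add(18, Mul(6, Pow(Add(Pow(3, Rational(1, 2)), Mul(-3, T)), 2))))
Mul(3, Function('q')(41, 98)) = Mul(3, Add(18, Mul(6, Pow(Add(Pow(3, Rational(1, 2)), Mul(-3, 98)), 2)))) = Mul(3, Add(18, Mul(6, Pow(Add(Pow(3, Rational(1, 2)), -294), 2)))) = Mul(3, Add(18, Mul(6, Pow(Add(-294, Pow(3, Rational(1, 2))), 2)))) = Add(54, Mul(18, Pow(Add(-294, Pow(3, Rational(1, 2))), 2)))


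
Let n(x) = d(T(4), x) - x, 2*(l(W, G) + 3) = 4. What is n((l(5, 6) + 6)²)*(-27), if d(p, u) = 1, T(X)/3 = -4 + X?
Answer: 648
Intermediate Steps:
T(X) = -12 + 3*X (T(X) = 3*(-4 + X) = -12 + 3*X)
l(W, G) = -1 (l(W, G) = -3 + (½)*4 = -3 + 2 = -1)
n(x) = 1 - x
n((l(5, 6) + 6)²)*(-27) = (1 - (-1 + 6)²)*(-27) = (1 - 1*5²)*(-27) = (1 - 1*25)*(-27) = (1 - 25)*(-27) = -24*(-27) = 648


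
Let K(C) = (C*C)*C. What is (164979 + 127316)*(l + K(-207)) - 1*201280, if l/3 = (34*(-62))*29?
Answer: -2646187465285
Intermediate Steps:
l = -183396 (l = 3*((34*(-62))*29) = 3*(-2108*29) = 3*(-61132) = -183396)
K(C) = C³ (K(C) = C²*C = C³)
(164979 + 127316)*(l + K(-207)) - 1*201280 = (164979 + 127316)*(-183396 + (-207)³) - 1*201280 = 292295*(-183396 - 8869743) - 201280 = 292295*(-9053139) - 201280 = -2646187264005 - 201280 = -2646187465285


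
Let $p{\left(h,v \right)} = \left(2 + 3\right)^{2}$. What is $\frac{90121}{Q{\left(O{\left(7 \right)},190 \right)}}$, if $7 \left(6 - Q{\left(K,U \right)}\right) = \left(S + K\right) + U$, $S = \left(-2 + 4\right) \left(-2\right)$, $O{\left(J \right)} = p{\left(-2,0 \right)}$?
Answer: $- \frac{630847}{169} \approx -3732.8$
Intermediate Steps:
$p{\left(h,v \right)} = 25$ ($p{\left(h,v \right)} = 5^{2} = 25$)
$O{\left(J \right)} = 25$
$S = -4$ ($S = 2 \left(-2\right) = -4$)
$Q{\left(K,U \right)} = \frac{46}{7} - \frac{K}{7} - \frac{U}{7}$ ($Q{\left(K,U \right)} = 6 - \frac{\left(-4 + K\right) + U}{7} = 6 - \frac{-4 + K + U}{7} = 6 - \left(- \frac{4}{7} + \frac{K}{7} + \frac{U}{7}\right) = \frac{46}{7} - \frac{K}{7} - \frac{U}{7}$)
$\frac{90121}{Q{\left(O{\left(7 \right)},190 \right)}} = \frac{90121}{\frac{46}{7} - \frac{25}{7} - \frac{190}{7}} = \frac{90121}{- \frac{169}{7}} = 90121 \left(- \frac{7}{169}\right) = - \frac{630847}{169}$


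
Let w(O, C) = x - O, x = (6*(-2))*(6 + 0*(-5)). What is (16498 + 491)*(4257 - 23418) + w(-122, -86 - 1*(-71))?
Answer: -325526179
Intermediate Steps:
x = -72 (x = -12*(6 + 0) = -12*6 = -72)
w(O, C) = -72 - O
(16498 + 491)*(4257 - 23418) + w(-122, -86 - 1*(-71)) = (16498 + 491)*(4257 - 23418) + (-72 - 1*(-122)) = 16989*(-19161) + (-72 + 122) = -325526229 + 50 = -325526179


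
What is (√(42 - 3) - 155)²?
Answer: (155 - √39)² ≈ 22128.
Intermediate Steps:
(√(42 - 3) - 155)² = (√39 - 155)² = (-155 + √39)²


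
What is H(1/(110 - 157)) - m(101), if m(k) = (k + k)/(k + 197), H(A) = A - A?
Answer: -101/149 ≈ -0.67785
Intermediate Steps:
H(A) = 0
m(k) = 2*k/(197 + k) (m(k) = (2*k)/(197 + k) = 2*k/(197 + k))
H(1/(110 - 157)) - m(101) = 0 - 2*101/(197 + 101) = 0 - 2*101/298 = 0 - 1*101/149 = 0 - 101/149 = -101/149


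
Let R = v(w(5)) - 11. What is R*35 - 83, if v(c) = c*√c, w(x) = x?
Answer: -468 + 175*√5 ≈ -76.688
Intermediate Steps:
v(c) = c^(3/2)
R = -11 + 5*√5 (R = 5^(3/2) - 11 = 5*√5 - 11 = -11 + 5*√5 ≈ 0.18034)
R*35 - 83 = (-11 + 5*√5)*35 - 83 = (-385 + 175*√5) - 83 = -468 + 175*√5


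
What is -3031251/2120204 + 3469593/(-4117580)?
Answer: -1239853965597/545631849145 ≈ -2.2723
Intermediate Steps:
-3031251/2120204 + 3469593/(-4117580) = -3031251*1/2120204 + 3469593*(-1/4117580) = -3031251/2120204 - 3469593/4117580 = -1239853965597/545631849145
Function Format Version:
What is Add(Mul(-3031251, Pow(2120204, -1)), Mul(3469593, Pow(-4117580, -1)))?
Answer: Rational(-1239853965597, 545631849145) ≈ -2.2723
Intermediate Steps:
Add(Mul(-3031251, Pow(2120204, -1)), Mul(3469593, Pow(-4117580, -1))) = Add(Mul(-3031251, Rational(1, 2120204)), Mul(3469593, Rational(-1, 4117580))) = Add(Rational(-3031251, 2120204), Rational(-3469593, 4117580)) = Rational(-1239853965597, 545631849145)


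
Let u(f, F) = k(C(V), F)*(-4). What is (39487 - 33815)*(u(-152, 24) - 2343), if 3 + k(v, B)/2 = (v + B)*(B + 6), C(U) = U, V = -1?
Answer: -44462808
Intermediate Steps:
k(v, B) = -6 + 2*(6 + B)*(B + v) (k(v, B) = -6 + 2*((v + B)*(B + 6)) = -6 + 2*((B + v)*(6 + B)) = -6 + 2*((6 + B)*(B + v)) = -6 + 2*(6 + B)*(B + v))
u(f, F) = 72 - 40*F - 8*F² (u(f, F) = (-6 + 2*F² + 12*F + 12*(-1) + 2*F*(-1))*(-4) = (-6 + 2*F² + 12*F - 12 - 2*F)*(-4) = (-18 + 2*F² + 10*F)*(-4) = 72 - 40*F - 8*F²)
(39487 - 33815)*(u(-152, 24) - 2343) = (39487 - 33815)*((72 - 40*24 - 8*24²) - 2343) = 5672*((72 - 960 - 8*576) - 2343) = 5672*((72 - 960 - 4608) - 2343) = 5672*(-5496 - 2343) = 5672*(-7839) = -44462808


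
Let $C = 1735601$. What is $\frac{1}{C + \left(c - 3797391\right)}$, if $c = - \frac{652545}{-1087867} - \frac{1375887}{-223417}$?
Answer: $- \frac{243047981539}{501112255285585516} \approx -4.8502 \cdot 10^{-7}$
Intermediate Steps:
$c = \frac{1642571709294}{243047981539}$ ($c = \left(-652545\right) \left(- \frac{1}{1087867}\right) - - \frac{1375887}{223417} = \frac{652545}{1087867} + \frac{1375887}{223417} = \frac{1642571709294}{243047981539} \approx 6.7582$)
$\frac{1}{C + \left(c - 3797391\right)} = \frac{1}{1735601 + \left(\frac{1642571709294}{243047981539} - 3797391\right)} = \frac{1}{1735601 - \frac{922946575092655455}{243047981539}} = \frac{1}{- \frac{501112255285585516}{243047981539}} = - \frac{243047981539}{501112255285585516}$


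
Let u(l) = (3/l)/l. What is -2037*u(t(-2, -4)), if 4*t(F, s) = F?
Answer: -24444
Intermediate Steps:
t(F, s) = F/4
u(l) = 3/l²
-2037*u(t(-2, -4)) = -6111/((¼)*(-2))² = -6111/(-½)² = -6111*4 = -2037*12 = -24444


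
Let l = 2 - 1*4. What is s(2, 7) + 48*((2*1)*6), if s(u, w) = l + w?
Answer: 581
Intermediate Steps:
l = -2 (l = 2 - 4 = -2)
s(u, w) = -2 + w
s(2, 7) + 48*((2*1)*6) = (-2 + 7) + 48*((2*1)*6) = 5 + 48*(2*6) = 5 + 48*12 = 5 + 576 = 581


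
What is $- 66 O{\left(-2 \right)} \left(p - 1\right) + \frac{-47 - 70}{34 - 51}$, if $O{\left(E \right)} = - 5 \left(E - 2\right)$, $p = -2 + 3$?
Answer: $\frac{117}{17} \approx 6.8824$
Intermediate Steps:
$p = 1$
$O{\left(E \right)} = 10 - 5 E$ ($O{\left(E \right)} = - 5 \left(-2 + E\right) = 10 - 5 E$)
$- 66 O{\left(-2 \right)} \left(p - 1\right) + \frac{-47 - 70}{34 - 51} = - 66 \left(10 - -10\right) \left(1 - 1\right) + \frac{-47 - 70}{34 - 51} = - 66 \left(10 + 10\right) 0 - \frac{117}{-17} = - 66 \cdot 20 \cdot 0 - - \frac{117}{17} = \left(-66\right) 0 + \frac{117}{17} = 0 + \frac{117}{17} = \frac{117}{17}$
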